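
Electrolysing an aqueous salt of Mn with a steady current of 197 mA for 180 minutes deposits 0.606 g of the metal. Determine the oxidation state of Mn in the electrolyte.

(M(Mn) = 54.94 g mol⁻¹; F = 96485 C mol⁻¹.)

+2

Q = I·t = 0.1970 A × 10800 s = 2128 C, so n(e⁻) = 2128/96485 = 0.02205 mol.
n(Mn) deposited = 0.606 / 54.94 = 0.01103 mol.
Electrons per atom = n(e⁻)/n(Mn) = 0.02205 / 0.01103 = 2.00 ≈ 2, so the ion is Mn²⁺.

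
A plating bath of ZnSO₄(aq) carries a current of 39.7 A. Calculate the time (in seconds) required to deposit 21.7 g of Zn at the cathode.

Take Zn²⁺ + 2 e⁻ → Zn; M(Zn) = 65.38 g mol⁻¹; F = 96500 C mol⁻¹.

n(Zn) = m/M = 21.7 / 65.38 = 0.3319 mol.
Each Zn atom requires 2 electrons, so n(e⁻) = 2 × 0.3319 = 0.6638 mol.
Q = n(e⁻)·F = 0.6638 × 96500 = 64060 C.
t = Q/I = 64060 / 39.70 A = 1614 s.

1610 s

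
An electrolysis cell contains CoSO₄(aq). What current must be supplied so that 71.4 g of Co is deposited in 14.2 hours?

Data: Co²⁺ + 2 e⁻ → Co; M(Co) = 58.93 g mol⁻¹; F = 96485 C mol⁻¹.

4.57 A

n(Co) = 71.4 / 58.93 = 1.212 mol.
n(e⁻) = 2 × 1.212 = 2.423 mol.
Q = n(e⁻)·F = 2.423 × 96485 = 233800 C.
I = Q/t = 233800 / 51120 s = 4.57 A.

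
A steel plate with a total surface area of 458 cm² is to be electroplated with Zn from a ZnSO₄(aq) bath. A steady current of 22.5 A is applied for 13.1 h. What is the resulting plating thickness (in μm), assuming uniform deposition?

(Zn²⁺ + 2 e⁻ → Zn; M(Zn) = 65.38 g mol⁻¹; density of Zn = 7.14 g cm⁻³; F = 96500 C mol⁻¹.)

Q = I·t = 22.50 × 47160 = 1061000 C; n(e⁻) = 11.00 mol.
n(Zn) = n(e⁻)/2 = 5.498 mol, so m = 5.498 × 65.38 = 359.5 g.
Volume = m/ρ = 359.5 / 7.14 = 50.34 cm³.
Thickness = V/A = 50.34 / 458 = 0.110 cm = 1100 μm.

1100 μm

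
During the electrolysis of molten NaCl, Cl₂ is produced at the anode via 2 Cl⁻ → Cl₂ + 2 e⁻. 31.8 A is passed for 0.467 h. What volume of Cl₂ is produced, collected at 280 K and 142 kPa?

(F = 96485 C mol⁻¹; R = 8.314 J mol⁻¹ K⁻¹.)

4.54 L

Q = I·t = 31.80 A × 1681.2 s = 53460 C.
n(e⁻) = Q/F = 53460 / 96485 = 0.5541 mol.
2 electrons are transferred per Cl₂ molecule, so n(Cl₂) = 0.5541 / 2 = 0.2770 mol.
V = nRT/P = (0.2770 × 8.314 × 280) / (142 × 10³ Pa) = 0.00454 m³ = 4.54 L.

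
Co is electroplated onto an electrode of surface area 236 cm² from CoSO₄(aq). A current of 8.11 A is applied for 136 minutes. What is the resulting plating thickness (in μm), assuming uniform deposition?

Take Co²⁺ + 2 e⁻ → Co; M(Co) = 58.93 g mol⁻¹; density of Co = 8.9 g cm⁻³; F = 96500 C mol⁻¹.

96.2 μm

Q = I·t = 8.110 × 8160.0 = 66180 C; n(e⁻) = 0.6858 mol.
n(Co) = n(e⁻)/2 = 0.3429 mol, so m = 0.3429 × 58.93 = 20.21 g.
Volume = m/ρ = 20.21 / 8.9 = 2.270 cm³.
Thickness = V/A = 2.270 / 236 = 0.00962 cm = 96.2 μm.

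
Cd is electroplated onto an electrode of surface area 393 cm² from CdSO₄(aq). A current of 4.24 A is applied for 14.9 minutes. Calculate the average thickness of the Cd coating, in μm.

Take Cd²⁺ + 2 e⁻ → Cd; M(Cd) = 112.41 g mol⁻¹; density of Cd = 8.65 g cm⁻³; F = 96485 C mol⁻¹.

6.50 μm

Q = I·t = 4.240 × 894.00 = 3791 C; n(e⁻) = 0.03929 mol.
n(Cd) = n(e⁻)/2 = 0.01964 mol, so m = 0.01964 × 112.41 = 2.208 g.
Volume = m/ρ = 2.208 / 8.65 = 0.2553 cm³.
Thickness = V/A = 0.2553 / 393 = 6.50 × 10⁻⁴ cm = 6.50 μm.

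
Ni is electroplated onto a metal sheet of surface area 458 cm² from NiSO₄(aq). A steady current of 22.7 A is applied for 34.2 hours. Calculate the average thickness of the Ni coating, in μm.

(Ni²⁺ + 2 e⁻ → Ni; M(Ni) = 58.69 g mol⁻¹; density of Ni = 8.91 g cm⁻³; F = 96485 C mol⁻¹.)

2080 μm

Q = I·t = 22.70 × 123120 = 2795000 C; n(e⁻) = 28.97 mol.
n(Ni) = n(e⁻)/2 = 14.48 mol, so m = 14.48 × 58.69 = 850.0 g.
Volume = m/ρ = 850.0 / 8.91 = 95.40 cm³.
Thickness = V/A = 95.40 / 458 = 0.208 cm = 2080 μm.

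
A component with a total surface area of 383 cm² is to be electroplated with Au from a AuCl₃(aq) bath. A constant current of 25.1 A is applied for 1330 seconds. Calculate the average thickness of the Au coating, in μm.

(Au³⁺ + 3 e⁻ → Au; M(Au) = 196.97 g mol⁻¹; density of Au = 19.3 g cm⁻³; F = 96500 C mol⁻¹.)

Q = I·t = 25.10 × 1330.0 = 33380 C; n(e⁻) = 0.3459 mol.
n(Au) = n(e⁻)/3 = 0.1153 mol, so m = 0.1153 × 196.97 = 22.71 g.
Volume = m/ρ = 22.71 / 19.3 = 1.177 cm³.
Thickness = V/A = 1.177 / 383 = 0.00307 cm = 30.7 μm.

30.7 μm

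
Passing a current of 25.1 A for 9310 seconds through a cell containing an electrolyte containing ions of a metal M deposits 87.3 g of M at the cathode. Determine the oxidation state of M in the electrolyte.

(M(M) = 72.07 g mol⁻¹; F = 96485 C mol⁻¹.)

+2

Q = I·t = 25.10 A × 9310.0 s = 233700 C, so n(e⁻) = 233700/96485 = 2.422 mol.
n(M) deposited = 87.3 / 72.07 = 1.211 mol.
Electrons per atom = n(e⁻)/n(M) = 2.422 / 1.211 = 2.00 ≈ 2, so the ion is M²⁺.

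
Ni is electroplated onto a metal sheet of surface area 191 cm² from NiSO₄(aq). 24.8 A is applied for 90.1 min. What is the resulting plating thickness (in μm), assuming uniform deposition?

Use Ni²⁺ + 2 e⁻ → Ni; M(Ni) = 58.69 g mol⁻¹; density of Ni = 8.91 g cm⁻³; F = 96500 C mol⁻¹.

Q = I·t = 24.80 × 5406.0 = 134100 C; n(e⁻) = 1.389 mol.
n(Ni) = n(e⁻)/2 = 0.6947 mol, so m = 0.6947 × 58.69 = 40.77 g.
Volume = m/ρ = 40.77 / 8.91 = 4.576 cm³.
Thickness = V/A = 4.576 / 191 = 0.0240 cm = 240 μm.

240 μm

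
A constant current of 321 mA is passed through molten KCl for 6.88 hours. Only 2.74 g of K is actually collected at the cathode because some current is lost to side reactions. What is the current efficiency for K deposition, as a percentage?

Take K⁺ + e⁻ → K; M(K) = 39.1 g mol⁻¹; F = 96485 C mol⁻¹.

Q = I·t = 0.3210 × 24768 = 7951 C; n(e⁻) = 7951/96485 = 0.08240 mol.
Theoretical n(K) = n(e⁻)/1 = 0.08240 mol, i.e. m_theo = 0.08240 × 39.1 = 3.222 g.
Efficiency = m_actual / m_theo = 2.74 / 3.222 = 85.0 %.

85.0 %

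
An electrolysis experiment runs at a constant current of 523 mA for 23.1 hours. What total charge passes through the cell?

Q = I·t = 0.5230 A × 83160 s = 43500 C.

43500 C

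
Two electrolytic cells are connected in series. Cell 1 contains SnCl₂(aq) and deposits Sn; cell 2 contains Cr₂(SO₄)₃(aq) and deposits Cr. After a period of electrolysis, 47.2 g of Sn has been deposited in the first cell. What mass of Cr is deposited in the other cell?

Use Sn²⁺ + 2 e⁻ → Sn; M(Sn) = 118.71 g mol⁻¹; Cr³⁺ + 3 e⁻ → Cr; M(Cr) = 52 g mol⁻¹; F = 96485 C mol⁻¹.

n(Sn) = 47.2 / 118.71 = 0.3976 mol.
Since Sn²⁺ + 2 e⁻ → Sn, n(e⁻) passed = 2 × 0.3976 = 0.7952 mol.
Cells in series carry the same charge, so the same 0.7952 mol of electrons passes through cell 2.
Cr³⁺ + 3 e⁻ → Cr, so n(Cr) = 0.7952 / 3 = 0.2651 mol.
m(Cr) = 0.2651 × 52 = 13.8 g.

13.8 g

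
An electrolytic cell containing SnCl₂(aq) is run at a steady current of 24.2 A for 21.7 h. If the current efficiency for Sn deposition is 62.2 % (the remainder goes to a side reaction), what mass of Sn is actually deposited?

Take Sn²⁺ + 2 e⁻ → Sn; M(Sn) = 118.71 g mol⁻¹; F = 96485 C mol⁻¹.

Q = I·t = 24.20 × 78120 = 1891000 C.
n(e⁻) = 1891000/96485 = 19.59 mol; theoretically n(Sn) = 19.59/2 = 9.797 mol, m_theo = 1163 g.
At 62.2 % efficiency, m_actual = 0.622 × 1163 = 723 g.

723 g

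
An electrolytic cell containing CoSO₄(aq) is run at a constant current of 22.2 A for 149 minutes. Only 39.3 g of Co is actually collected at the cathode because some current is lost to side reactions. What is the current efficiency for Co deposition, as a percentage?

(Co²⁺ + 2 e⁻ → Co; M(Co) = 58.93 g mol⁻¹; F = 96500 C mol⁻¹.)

64.9 %

Q = I·t = 22.20 × 8940.0 = 198500 C; n(e⁻) = 198500/96500 = 2.057 mol.
Theoretical n(Co) = n(e⁻)/2 = 1.028 mol, i.e. m_theo = 1.028 × 58.93 = 60.60 g.
Efficiency = m_actual / m_theo = 39.3 / 60.60 = 64.9 %.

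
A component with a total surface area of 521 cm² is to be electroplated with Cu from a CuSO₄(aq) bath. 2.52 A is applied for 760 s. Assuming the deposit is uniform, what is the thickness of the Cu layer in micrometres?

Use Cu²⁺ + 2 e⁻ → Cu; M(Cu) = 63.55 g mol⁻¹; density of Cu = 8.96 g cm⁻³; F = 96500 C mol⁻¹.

1.35 μm

Q = I·t = 2.520 × 760.00 = 1915 C; n(e⁻) = 0.01985 mol.
n(Cu) = n(e⁻)/2 = 0.009923 mol, so m = 0.009923 × 63.55 = 0.6306 g.
Volume = m/ρ = 0.6306 / 8.96 = 0.07038 cm³.
Thickness = V/A = 0.07038 / 521 = 1.35 × 10⁻⁴ cm = 1.35 μm.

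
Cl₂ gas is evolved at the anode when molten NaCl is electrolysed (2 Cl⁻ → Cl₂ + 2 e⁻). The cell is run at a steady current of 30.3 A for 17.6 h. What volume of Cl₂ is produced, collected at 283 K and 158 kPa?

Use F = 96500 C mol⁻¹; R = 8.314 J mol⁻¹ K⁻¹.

148 L

Q = I·t = 30.30 A × 63360 s = 1920000 C.
n(e⁻) = Q/F = 1920000 / 96500 = 19.89 mol.
2 electrons are transferred per Cl₂ molecule, so n(Cl₂) = 19.89 / 2 = 9.947 mol.
V = nRT/P = (9.947 × 8.314 × 283) / (158 × 10³ Pa) = 0.148 m³ = 148 L.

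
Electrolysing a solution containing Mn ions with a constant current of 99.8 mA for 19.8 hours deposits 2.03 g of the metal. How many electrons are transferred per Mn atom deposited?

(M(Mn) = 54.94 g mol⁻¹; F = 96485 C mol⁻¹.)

Q = I·t = 0.09980 A × 71280 s = 7114 C, so n(e⁻) = 7114/96485 = 0.07373 mol.
n(Mn) deposited = 2.03 / 54.94 = 0.03695 mol.
Electrons per atom = n(e⁻)/n(Mn) = 0.07373 / 0.03695 = 2.00 ≈ 2, so the ion is Mn²⁺.

2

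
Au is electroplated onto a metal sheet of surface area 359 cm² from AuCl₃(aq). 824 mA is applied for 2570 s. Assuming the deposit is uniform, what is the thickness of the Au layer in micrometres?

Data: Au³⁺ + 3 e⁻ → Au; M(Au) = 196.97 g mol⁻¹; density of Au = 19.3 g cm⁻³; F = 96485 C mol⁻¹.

Q = I·t = 0.8240 × 2570.0 = 2118 C; n(e⁻) = 0.02195 mol.
n(Au) = n(e⁻)/3 = 0.007316 mol, so m = 0.007316 × 196.97 = 1.441 g.
Volume = m/ρ = 1.441 / 19.3 = 0.07467 cm³.
Thickness = V/A = 0.07467 / 359 = 2.08 × 10⁻⁴ cm = 2.08 μm.

2.08 μm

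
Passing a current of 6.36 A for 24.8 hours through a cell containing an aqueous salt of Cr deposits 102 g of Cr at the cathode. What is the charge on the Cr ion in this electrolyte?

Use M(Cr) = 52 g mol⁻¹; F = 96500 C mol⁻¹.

+3

Q = I·t = 6.360 A × 89280 s = 567800 C, so n(e⁻) = 567800/96500 = 5.884 mol.
n(Cr) deposited = 102 / 52 = 1.962 mol.
Electrons per atom = n(e⁻)/n(Cr) = 5.884 / 1.962 = 3.00 ≈ 3, so the ion is Cr³⁺.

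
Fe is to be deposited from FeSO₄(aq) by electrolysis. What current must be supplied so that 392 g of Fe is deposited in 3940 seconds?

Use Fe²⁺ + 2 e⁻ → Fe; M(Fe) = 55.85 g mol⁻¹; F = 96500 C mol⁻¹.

344 A

n(Fe) = 392 / 55.85 = 7.019 mol.
n(e⁻) = 2 × 7.019 = 14.04 mol.
Q = n(e⁻)·F = 14.04 × 96500 = 1355000 C.
I = Q/t = 1355000 / 3940.0 s = 344 A.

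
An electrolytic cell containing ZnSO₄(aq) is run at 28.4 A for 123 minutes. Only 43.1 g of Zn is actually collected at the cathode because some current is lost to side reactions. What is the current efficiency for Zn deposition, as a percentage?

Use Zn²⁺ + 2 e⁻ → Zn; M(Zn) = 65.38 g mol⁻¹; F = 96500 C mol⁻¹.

60.7 %

Q = I·t = 28.40 × 7380.0 = 209600 C; n(e⁻) = 209600/96500 = 2.172 mol.
Theoretical n(Zn) = n(e⁻)/2 = 1.086 mol, i.e. m_theo = 1.086 × 65.38 = 71.00 g.
Efficiency = m_actual / m_theo = 43.1 / 71.00 = 60.7 %.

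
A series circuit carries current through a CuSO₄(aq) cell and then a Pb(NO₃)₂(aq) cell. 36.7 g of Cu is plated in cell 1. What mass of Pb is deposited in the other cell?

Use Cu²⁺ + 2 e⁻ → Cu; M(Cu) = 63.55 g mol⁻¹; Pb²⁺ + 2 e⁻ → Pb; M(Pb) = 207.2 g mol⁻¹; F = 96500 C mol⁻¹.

n(Cu) = 36.7 / 63.55 = 0.5775 mol.
Since Cu²⁺ + 2 e⁻ → Cu, n(e⁻) passed = 2 × 0.5775 = 1.155 mol.
Cells in series carry the same charge, so the same 1.155 mol of electrons passes through cell 2.
Pb²⁺ + 2 e⁻ → Pb, so n(Pb) = 1.155 / 2 = 0.5775 mol.
m(Pb) = 0.5775 × 207.2 = 120 g.

120 g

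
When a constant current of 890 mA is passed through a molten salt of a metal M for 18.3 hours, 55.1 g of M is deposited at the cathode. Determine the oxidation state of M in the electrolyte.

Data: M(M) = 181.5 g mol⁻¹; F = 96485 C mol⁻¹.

+2

Q = I·t = 0.8900 A × 65880 s = 58630 C, so n(e⁻) = 58630/96485 = 0.6077 mol.
n(M) deposited = 55.1 / 181.5 = 0.3036 mol.
Electrons per atom = n(e⁻)/n(M) = 0.6077 / 0.3036 = 2.00 ≈ 2, so the ion is M²⁺.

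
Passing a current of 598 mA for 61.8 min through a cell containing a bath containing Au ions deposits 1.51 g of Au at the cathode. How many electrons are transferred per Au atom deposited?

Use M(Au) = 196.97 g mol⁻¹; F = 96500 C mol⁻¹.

Q = I·t = 0.5980 A × 3708.0 s = 2217 C, so n(e⁻) = 2217/96500 = 0.02298 mol.
n(Au) deposited = 1.51 / 196.97 = 0.007666 mol.
Electrons per atom = n(e⁻)/n(Au) = 0.02298 / 0.007666 = 3.00 ≈ 3, so the ion is Au³⁺.

3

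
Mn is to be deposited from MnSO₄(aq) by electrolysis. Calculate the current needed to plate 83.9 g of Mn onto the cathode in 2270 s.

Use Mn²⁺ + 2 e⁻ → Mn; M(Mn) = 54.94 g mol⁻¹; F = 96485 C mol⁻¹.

n(Mn) = 83.9 / 54.94 = 1.527 mol.
n(e⁻) = 2 × 1.527 = 3.054 mol.
Q = n(e⁻)·F = 3.054 × 96485 = 294700 C.
I = Q/t = 294700 / 2270.0 s = 130 A.

130 A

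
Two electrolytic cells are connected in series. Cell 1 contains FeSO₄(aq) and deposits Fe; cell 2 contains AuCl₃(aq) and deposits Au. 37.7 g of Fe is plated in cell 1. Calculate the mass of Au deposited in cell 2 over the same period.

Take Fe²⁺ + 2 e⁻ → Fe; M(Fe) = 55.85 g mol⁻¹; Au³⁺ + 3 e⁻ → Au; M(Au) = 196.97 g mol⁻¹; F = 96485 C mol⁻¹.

n(Fe) = 37.7 / 55.85 = 0.6750 mol.
Since Fe²⁺ + 2 e⁻ → Fe, n(e⁻) passed = 2 × 0.6750 = 1.350 mol.
Cells in series carry the same charge, so the same 1.350 mol of electrons passes through cell 2.
Au³⁺ + 3 e⁻ → Au, so n(Au) = 1.350 / 3 = 0.4500 mol.
m(Au) = 0.4500 × 196.97 = 88.6 g.

88.6 g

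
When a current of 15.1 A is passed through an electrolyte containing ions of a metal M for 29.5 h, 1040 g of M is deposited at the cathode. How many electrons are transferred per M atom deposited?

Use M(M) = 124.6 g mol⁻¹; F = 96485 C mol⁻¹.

2

Q = I·t = 15.10 A × 106200 s = 1604000 C, so n(e⁻) = 1604000/96485 = 16.62 mol.
n(M) deposited = 1040 / 124.6 = 8.347 mol.
Electrons per atom = n(e⁻)/n(M) = 16.62 / 8.347 = 1.99 ≈ 2, so the ion is M²⁺.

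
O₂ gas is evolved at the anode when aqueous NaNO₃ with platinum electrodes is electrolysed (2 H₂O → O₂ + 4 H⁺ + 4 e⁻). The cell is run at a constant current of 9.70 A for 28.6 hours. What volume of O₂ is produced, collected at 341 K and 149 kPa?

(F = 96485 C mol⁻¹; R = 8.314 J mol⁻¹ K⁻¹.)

49.2 L

Q = I·t = 9.700 A × 102960 s = 998700 C.
n(e⁻) = Q/F = 998700 / 96485 = 10.35 mol.
4 electrons are transferred per O₂ molecule, so n(O₂) = 10.35 / 4 = 2.588 mol.
V = nRT/P = (2.588 × 8.314 × 341) / (149 × 10³ Pa) = 0.0492 m³ = 49.2 L.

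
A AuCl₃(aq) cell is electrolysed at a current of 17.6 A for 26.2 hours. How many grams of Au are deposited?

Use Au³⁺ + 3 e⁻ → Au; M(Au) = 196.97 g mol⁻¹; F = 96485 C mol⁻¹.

Q = I·t = 17.60 A × 94320 s = 1660000 C.
n(e⁻) = Q/F = 1660000 / 96485 = 17.21 mol.
Au³⁺ + 3 e⁻ → Au, so n(Au) = n(e⁻)/3 = 5.735 mol.
m = n·M = 5.735 × 196.97 = 1130 g.

1130 g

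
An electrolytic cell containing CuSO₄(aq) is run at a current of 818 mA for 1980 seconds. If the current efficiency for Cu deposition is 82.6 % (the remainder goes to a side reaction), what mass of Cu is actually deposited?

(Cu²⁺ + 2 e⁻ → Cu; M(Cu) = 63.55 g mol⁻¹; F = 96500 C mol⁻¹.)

0.441 g

Q = I·t = 0.8180 × 1980.0 = 1620 C.
n(e⁻) = 1620/96500 = 0.01678 mol; theoretically n(Cu) = 0.01678/2 = 0.008392 mol, m_theo = 0.5333 g.
At 82.6 % efficiency, m_actual = 0.826 × 0.5333 = 0.441 g.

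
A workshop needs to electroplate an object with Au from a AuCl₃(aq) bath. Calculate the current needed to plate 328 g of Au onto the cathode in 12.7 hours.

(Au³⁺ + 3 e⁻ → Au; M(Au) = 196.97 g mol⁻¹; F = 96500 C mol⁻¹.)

n(Au) = 328 / 196.97 = 1.665 mol.
n(e⁻) = 3 × 1.665 = 4.996 mol.
Q = n(e⁻)·F = 4.996 × 96500 = 482100 C.
I = Q/t = 482100 / 45720 s = 10.5 A.

10.5 A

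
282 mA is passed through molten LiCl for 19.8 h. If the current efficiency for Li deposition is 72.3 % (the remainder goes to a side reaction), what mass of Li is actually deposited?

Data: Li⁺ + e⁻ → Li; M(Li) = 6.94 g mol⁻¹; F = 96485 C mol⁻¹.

1.05 g

Q = I·t = 0.2820 × 71280 = 20100 C.
n(e⁻) = 20100/96485 = 0.2083 mol; theoretically n(Li) = 0.2083/1 = 0.2083 mol, m_theo = 1.446 g.
At 72.3 % efficiency, m_actual = 0.723 × 1.446 = 1.05 g.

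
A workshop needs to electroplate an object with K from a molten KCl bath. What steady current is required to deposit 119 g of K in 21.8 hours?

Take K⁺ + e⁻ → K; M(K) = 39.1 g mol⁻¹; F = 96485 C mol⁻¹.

n(K) = 119 / 39.1 = 3.043 mol.
n(e⁻) = 1 × 3.043 = 3.043 mol.
Q = n(e⁻)·F = 3.043 × 96485 = 293600 C.
I = Q/t = 293600 / 78480 s = 3.74 A.

3.74 A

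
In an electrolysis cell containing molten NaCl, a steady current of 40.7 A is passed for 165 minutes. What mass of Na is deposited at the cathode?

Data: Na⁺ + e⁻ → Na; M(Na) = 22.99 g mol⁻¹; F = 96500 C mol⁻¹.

96.0 g

Q = I·t = 40.70 A × 9900.0 s = 402900 C.
n(e⁻) = Q/F = 402900 / 96500 = 4.175 mol.
Na⁺ + e⁻ → Na, so n(Na) = n(e⁻)/1 = 4.175 mol.
m = n·M = 4.175 × 22.99 = 96.0 g.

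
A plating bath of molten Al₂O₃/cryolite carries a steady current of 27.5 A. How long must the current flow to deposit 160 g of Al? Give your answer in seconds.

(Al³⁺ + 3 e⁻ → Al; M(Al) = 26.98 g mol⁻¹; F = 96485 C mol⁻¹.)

62400 s

n(Al) = m/M = 160 / 26.98 = 5.930 mol.
Each Al atom requires 3 electrons, so n(e⁻) = 3 × 5.930 = 17.79 mol.
Q = n(e⁻)·F = 17.79 × 96485 = 1717000 C.
t = Q/I = 1717000 / 27.50 A = 62420 s.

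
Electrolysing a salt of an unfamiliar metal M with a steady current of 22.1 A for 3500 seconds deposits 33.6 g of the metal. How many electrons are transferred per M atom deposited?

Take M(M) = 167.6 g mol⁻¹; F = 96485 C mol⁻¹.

4

Q = I·t = 22.10 A × 3500.0 s = 77350 C, so n(e⁻) = 77350/96485 = 0.8017 mol.
n(M) deposited = 33.6 / 167.6 = 0.2005 mol.
Electrons per atom = n(e⁻)/n(M) = 0.8017 / 0.2005 = 4.00 ≈ 4, so the ion is M⁴⁺.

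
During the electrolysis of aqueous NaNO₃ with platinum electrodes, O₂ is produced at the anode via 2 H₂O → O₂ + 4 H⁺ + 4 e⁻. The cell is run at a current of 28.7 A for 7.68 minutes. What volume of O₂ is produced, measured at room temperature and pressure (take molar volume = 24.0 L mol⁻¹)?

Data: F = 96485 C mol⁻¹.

Q = I·t = 28.70 A × 460.80 s = 13220 C.
n(e⁻) = Q/F = 13220 / 96485 = 0.1371 mol.
4 electrons are transferred per O₂ molecule, so n(O₂) = 0.1371 / 4 = 0.03427 mol.
V = n × V_m = 0.03427 × 24.0 = 0.822 L.

0.822 L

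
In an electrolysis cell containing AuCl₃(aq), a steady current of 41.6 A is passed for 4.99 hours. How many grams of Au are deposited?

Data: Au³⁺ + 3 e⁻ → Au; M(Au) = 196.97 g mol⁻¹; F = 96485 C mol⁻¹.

Q = I·t = 41.60 A × 17964 s = 747300 C.
n(e⁻) = Q/F = 747300 / 96485 = 7.745 mol.
Au³⁺ + 3 e⁻ → Au, so n(Au) = n(e⁻)/3 = 2.582 mol.
m = n·M = 2.582 × 196.97 = 509 g.

509 g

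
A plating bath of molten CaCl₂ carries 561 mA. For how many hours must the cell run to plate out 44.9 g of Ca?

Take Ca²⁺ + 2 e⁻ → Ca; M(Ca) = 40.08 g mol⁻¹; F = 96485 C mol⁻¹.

107 h

n(Ca) = m/M = 44.9 / 40.08 = 1.120 mol.
Each Ca atom requires 2 electrons, so n(e⁻) = 2 × 1.120 = 2.241 mol.
Q = n(e⁻)·F = 2.241 × 96485 = 216200 C.
t = Q/I = 216200 / 0.5610 A = 385300 s = 107 h.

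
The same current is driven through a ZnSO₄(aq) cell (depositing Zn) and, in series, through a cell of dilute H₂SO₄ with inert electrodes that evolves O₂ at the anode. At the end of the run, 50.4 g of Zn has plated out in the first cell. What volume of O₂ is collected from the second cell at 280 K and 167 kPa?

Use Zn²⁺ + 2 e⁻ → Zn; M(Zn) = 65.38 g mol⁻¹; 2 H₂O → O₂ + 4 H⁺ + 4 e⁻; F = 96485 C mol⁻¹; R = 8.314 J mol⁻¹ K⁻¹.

n(Zn) = 50.4 / 65.38 = 0.7709 mol, so n(e⁻) = 2 × 0.7709 = 1.542 mol.
The cells are in series, so the same 1.542 mol of electrons passes through the second cell.
2 H₂O → O₂ + 4 H⁺ + 4 e⁻ — 4 mol e⁻ per mol O₂, so n(O₂) = 1.542/4 = 0.3854 mol.
V = nRT/P = (0.3854 × 8.314 × 280) / (167 × 10³) = 0.00537 m³ = 5.37 L.

5.37 L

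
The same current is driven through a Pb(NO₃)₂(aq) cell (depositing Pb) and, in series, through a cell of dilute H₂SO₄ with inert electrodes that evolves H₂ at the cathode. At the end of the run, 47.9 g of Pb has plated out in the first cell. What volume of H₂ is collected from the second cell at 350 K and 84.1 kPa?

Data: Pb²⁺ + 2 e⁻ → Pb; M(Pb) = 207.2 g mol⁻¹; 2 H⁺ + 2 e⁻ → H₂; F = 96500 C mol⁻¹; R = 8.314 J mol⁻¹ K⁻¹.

8.00 L

n(Pb) = 47.9 / 207.2 = 0.2312 mol, so n(e⁻) = 2 × 0.2312 = 0.4624 mol.
The cells are in series, so the same 0.4624 mol of electrons passes through the second cell.
2 H⁺ + 2 e⁻ → H₂ — 2 mol e⁻ per mol H₂, so n(H₂) = 0.4624/2 = 0.2312 mol.
V = nRT/P = (0.2312 × 8.314 × 350) / (84.1 × 10³) = 0.00800 m³ = 8.00 L.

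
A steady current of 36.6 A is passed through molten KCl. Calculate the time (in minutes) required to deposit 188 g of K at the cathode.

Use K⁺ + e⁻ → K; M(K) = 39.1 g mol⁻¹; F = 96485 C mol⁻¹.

211 min

n(K) = m/M = 188 / 39.1 = 4.808 mol.
Each K atom requires 1 electron, so n(e⁻) = 1 × 4.808 = 4.808 mol.
Q = n(e⁻)·F = 4.808 × 96485 = 463900 C.
t = Q/I = 463900 / 36.60 A = 12680 s = 211 min.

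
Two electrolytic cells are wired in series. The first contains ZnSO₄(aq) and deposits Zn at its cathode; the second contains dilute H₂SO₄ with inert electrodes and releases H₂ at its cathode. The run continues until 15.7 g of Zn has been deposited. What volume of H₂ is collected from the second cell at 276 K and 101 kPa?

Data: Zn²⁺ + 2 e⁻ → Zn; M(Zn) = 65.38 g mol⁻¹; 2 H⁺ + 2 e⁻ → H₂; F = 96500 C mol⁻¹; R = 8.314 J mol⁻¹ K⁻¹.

5.46 L

n(Zn) = 15.7 / 65.38 = 0.2401 mol, so n(e⁻) = 2 × 0.2401 = 0.4803 mol.
The cells are in series, so the same 0.4803 mol of electrons passes through the second cell.
2 H⁺ + 2 e⁻ → H₂ — 2 mol e⁻ per mol H₂, so n(H₂) = 0.4803/2 = 0.2401 mol.
V = nRT/P = (0.2401 × 8.314 × 276) / (101 × 10³) = 0.00546 m³ = 5.46 L.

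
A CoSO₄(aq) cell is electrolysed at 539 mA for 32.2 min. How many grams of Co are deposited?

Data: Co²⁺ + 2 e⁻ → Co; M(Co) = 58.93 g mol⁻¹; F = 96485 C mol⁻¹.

0.318 g

Q = I·t = 0.5390 A × 1932.0 s = 1041 C.
n(e⁻) = Q/F = 1041 / 96485 = 0.01079 mol.
Co²⁺ + 2 e⁻ → Co, so n(Co) = n(e⁻)/2 = 0.005396 mol.
m = n·M = 0.005396 × 58.93 = 0.318 g.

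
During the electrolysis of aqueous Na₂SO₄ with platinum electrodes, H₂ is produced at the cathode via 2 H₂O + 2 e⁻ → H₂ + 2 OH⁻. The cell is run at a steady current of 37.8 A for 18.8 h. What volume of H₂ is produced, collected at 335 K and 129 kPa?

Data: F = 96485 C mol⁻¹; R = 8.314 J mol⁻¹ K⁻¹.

286 L

Q = I·t = 37.80 A × 67680 s = 2558000 C.
n(e⁻) = Q/F = 2558000 / 96485 = 26.52 mol.
2 electrons are transferred per H₂ molecule, so n(H₂) = 26.52 / 2 = 13.26 mol.
V = nRT/P = (13.26 × 8.314 × 335) / (129 × 10³ Pa) = 0.286 m³ = 286 L.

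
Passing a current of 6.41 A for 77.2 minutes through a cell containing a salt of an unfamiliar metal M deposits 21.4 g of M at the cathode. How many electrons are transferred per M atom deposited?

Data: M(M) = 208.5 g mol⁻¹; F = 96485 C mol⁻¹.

Q = I·t = 6.410 A × 4632.0 s = 29690 C, so n(e⁻) = 29690/96485 = 0.3077 mol.
n(M) deposited = 21.4 / 208.5 = 0.1026 mol.
Electrons per atom = n(e⁻)/n(M) = 0.3077 / 0.1026 = 3.00 ≈ 3, so the ion is M³⁺.

3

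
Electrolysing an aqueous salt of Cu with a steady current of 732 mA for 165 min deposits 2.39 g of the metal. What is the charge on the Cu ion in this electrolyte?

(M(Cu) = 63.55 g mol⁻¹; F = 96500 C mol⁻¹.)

Q = I·t = 0.7320 A × 9900.0 s = 7247 C, so n(e⁻) = 7247/96500 = 0.07510 mol.
n(Cu) deposited = 2.39 / 63.55 = 0.03761 mol.
Electrons per atom = n(e⁻)/n(Cu) = 0.07510 / 0.03761 = 2.00 ≈ 2, so the ion is Cu²⁺.

+2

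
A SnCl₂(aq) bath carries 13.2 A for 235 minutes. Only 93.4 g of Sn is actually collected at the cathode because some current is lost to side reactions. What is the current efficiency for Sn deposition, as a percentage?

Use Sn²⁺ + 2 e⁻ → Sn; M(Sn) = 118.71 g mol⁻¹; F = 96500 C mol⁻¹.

81.6 %

Q = I·t = 13.20 × 14100 = 186100 C; n(e⁻) = 186100/96500 = 1.929 mol.
Theoretical n(Sn) = n(e⁻)/2 = 0.9644 mol, i.e. m_theo = 0.9644 × 118.71 = 114.5 g.
Efficiency = m_actual / m_theo = 93.4 / 114.5 = 81.6 %.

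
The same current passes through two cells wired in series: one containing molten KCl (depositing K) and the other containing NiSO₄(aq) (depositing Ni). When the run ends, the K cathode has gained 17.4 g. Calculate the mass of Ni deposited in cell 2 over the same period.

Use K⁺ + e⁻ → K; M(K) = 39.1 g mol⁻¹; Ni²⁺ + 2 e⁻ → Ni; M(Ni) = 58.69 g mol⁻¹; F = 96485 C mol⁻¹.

n(K) = 17.4 / 39.1 = 0.4450 mol.
Since K⁺ + e⁻ → K, n(e⁻) passed = 1 × 0.4450 = 0.4450 mol.
Cells in series carry the same charge, so the same 0.4450 mol of electrons passes through cell 2.
Ni²⁺ + 2 e⁻ → Ni, so n(Ni) = 0.4450 / 2 = 0.2225 mol.
m(Ni) = 0.2225 × 58.69 = 13.1 g.

13.1 g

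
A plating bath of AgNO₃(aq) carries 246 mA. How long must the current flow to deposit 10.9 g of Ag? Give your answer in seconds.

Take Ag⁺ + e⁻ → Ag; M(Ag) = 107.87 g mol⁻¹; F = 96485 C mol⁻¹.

n(Ag) = m/M = 10.9 / 107.87 = 0.1010 mol.
Each Ag atom requires 1 electron, so n(e⁻) = 1 × 0.1010 = 0.1010 mol.
Q = n(e⁻)·F = 0.1010 × 96485 = 9750 C.
t = Q/I = 9750 / 0.2460 A = 39630 s.

39600 s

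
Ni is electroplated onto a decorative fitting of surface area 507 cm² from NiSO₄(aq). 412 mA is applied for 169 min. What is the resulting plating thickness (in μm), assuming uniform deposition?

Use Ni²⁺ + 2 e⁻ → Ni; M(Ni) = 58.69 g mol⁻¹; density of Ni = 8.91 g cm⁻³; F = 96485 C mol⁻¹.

2.81 μm

Q = I·t = 0.4120 × 10140 = 4178 C; n(e⁻) = 0.04330 mol.
n(Ni) = n(e⁻)/2 = 0.02165 mol, so m = 0.02165 × 58.69 = 1.271 g.
Volume = m/ρ = 1.271 / 8.91 = 0.1426 cm³.
Thickness = V/A = 0.1426 / 507 = 2.81 × 10⁻⁴ cm = 2.81 μm.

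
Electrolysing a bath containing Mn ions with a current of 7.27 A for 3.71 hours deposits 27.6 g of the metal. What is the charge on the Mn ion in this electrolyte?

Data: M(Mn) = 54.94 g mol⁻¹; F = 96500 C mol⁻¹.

+2

Q = I·t = 7.270 A × 13356 s = 97100 C, so n(e⁻) = 97100/96500 = 1.006 mol.
n(Mn) deposited = 27.6 / 54.94 = 0.5024 mol.
Electrons per atom = n(e⁻)/n(Mn) = 1.006 / 0.5024 = 2.00 ≈ 2, so the ion is Mn²⁺.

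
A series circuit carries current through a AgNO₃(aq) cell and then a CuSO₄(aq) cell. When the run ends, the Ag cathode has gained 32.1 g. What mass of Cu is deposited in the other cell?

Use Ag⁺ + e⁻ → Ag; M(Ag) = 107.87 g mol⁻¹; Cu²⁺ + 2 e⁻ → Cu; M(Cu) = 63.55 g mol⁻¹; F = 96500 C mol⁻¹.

9.46 g

n(Ag) = 32.1 / 107.87 = 0.2976 mol.
Since Ag⁺ + e⁻ → Ag, n(e⁻) passed = 1 × 0.2976 = 0.2976 mol.
Cells in series carry the same charge, so the same 0.2976 mol of electrons passes through cell 2.
Cu²⁺ + 2 e⁻ → Cu, so n(Cu) = 0.2976 / 2 = 0.1488 mol.
m(Cu) = 0.1488 × 63.55 = 9.46 g.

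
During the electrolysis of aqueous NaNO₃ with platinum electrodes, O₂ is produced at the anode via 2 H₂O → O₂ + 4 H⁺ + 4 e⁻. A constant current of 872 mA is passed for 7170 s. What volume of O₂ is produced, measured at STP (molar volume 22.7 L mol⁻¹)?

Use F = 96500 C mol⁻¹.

0.368 L

Q = I·t = 0.8720 A × 7170.0 s = 6252 C.
n(e⁻) = Q/F = 6252 / 96500 = 0.06479 mol.
4 electrons are transferred per O₂ molecule, so n(O₂) = 0.06479 / 4 = 0.01620 mol.
V = n × V_m = 0.01620 × 22.7 = 0.368 L.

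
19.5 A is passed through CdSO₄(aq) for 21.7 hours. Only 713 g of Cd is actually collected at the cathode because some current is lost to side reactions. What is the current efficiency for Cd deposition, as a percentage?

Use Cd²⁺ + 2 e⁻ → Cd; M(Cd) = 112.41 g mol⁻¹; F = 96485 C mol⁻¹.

Q = I·t = 19.50 × 78120 = 1523000 C; n(e⁻) = 1523000/96485 = 15.79 mol.
Theoretical n(Cd) = n(e⁻)/2 = 7.894 mol, i.e. m_theo = 7.894 × 112.41 = 887.4 g.
Efficiency = m_actual / m_theo = 713 / 887.4 = 80.3 %.

80.3 %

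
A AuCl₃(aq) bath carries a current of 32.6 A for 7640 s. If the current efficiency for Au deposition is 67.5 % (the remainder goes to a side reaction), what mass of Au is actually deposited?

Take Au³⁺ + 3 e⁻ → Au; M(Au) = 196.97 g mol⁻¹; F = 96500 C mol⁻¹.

Q = I·t = 32.60 × 7640.0 = 249100 C.
n(e⁻) = 249100/96500 = 2.581 mol; theoretically n(Au) = 2.581/3 = 0.8603 mol, m_theo = 169.5 g.
At 67.5 % efficiency, m_actual = 0.675 × 169.5 = 114 g.

114 g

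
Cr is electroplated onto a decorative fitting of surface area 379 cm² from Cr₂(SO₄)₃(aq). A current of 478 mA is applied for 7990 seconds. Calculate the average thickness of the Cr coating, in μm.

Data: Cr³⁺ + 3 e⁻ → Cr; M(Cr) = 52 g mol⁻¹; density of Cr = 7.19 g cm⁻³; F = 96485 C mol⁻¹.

Q = I·t = 0.4780 × 7990.0 = 3819 C; n(e⁻) = 0.03958 mol.
n(Cr) = n(e⁻)/3 = 0.01319 mol, so m = 0.01319 × 52 = 0.6861 g.
Volume = m/ρ = 0.6861 / 7.19 = 0.09543 cm³.
Thickness = V/A = 0.09543 / 379 = 2.52 × 10⁻⁴ cm = 2.52 μm.

2.52 μm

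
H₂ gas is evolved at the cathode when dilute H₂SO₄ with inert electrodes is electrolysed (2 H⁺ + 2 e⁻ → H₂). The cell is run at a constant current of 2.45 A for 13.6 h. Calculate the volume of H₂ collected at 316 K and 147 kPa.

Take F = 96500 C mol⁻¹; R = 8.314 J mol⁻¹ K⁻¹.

11.1 L

Q = I·t = 2.450 A × 48960 s = 120000 C.
n(e⁻) = Q/F = 120000 / 96500 = 1.243 mol.
2 electrons are transferred per H₂ molecule, so n(H₂) = 1.243 / 2 = 0.6215 mol.
V = nRT/P = (0.6215 × 8.314 × 316) / (147 × 10³ Pa) = 0.0111 m³ = 11.1 L.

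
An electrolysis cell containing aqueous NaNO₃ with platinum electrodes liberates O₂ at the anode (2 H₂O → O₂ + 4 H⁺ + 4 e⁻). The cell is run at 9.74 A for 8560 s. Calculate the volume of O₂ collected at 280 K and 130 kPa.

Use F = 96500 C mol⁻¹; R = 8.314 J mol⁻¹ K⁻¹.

3.87 L

Q = I·t = 9.740 A × 8560.0 s = 83370 C.
n(e⁻) = Q/F = 83370 / 96500 = 0.8640 mol.
4 electrons are transferred per O₂ molecule, so n(O₂) = 0.8640 / 4 = 0.2160 mol.
V = nRT/P = (0.2160 × 8.314 × 280) / (130 × 10³ Pa) = 0.00387 m³ = 3.87 L.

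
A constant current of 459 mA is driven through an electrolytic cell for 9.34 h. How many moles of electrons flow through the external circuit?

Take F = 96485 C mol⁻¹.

0.160 mol

Q = I·t = 0.4590 A × 33624 s = 15430 C.
n(e⁻) = Q/F = 15430 / 96485 = 0.160 mol.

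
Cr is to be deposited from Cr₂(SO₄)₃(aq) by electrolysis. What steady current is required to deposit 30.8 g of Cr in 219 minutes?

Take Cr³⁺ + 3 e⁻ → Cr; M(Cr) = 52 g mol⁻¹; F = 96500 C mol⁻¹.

n(Cr) = 30.8 / 52 = 0.5923 mol.
n(e⁻) = 3 × 0.5923 = 1.777 mol.
Q = n(e⁻)·F = 1.777 × 96500 = 171500 C.
I = Q/t = 171500 / 13140 s = 13.0 A.

13.0 A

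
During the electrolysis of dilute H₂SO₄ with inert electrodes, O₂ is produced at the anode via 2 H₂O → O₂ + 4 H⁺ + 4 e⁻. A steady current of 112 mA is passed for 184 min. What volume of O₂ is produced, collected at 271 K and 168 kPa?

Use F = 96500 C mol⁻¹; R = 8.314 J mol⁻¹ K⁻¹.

0.0430 L

Q = I·t = 0.1120 A × 11040 s = 1236 C.
n(e⁻) = Q/F = 1236 / 96500 = 0.01281 mol.
4 electrons are transferred per O₂ molecule, so n(O₂) = 0.01281 / 4 = 0.003203 mol.
V = nRT/P = (0.003203 × 8.314 × 271) / (168 × 10³ Pa) = 4.30 × 10⁻⁵ m³ = 0.0430 L.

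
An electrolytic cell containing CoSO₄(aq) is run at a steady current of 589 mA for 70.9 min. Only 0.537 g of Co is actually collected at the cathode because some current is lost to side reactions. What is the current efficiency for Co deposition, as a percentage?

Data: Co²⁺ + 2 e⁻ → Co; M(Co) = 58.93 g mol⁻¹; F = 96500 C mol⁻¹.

Q = I·t = 0.5890 × 4254.0 = 2506 C; n(e⁻) = 2506/96500 = 0.02596 mol.
Theoretical n(Co) = n(e⁻)/2 = 0.01298 mol, i.e. m_theo = 0.01298 × 58.93 = 0.7651 g.
Efficiency = m_actual / m_theo = 0.537 / 0.7651 = 70.2 %.

70.2 %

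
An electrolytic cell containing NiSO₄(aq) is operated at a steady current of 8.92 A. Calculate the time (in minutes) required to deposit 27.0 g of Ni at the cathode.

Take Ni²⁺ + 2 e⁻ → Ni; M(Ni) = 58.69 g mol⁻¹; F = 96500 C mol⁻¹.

166 min

n(Ni) = m/M = 27.0 / 58.69 = 0.4600 mol.
Each Ni atom requires 2 electrons, so n(e⁻) = 2 × 0.4600 = 0.9201 mol.
Q = n(e⁻)·F = 0.9201 × 96500 = 88790 C.
t = Q/I = 88790 / 8.920 A = 9954 s = 166 min.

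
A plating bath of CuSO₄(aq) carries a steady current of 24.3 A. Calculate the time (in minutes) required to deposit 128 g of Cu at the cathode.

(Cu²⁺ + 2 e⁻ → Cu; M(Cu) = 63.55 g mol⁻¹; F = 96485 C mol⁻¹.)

n(Cu) = m/M = 128 / 63.55 = 2.014 mol.
Each Cu atom requires 2 electrons, so n(e⁻) = 2 × 2.014 = 4.028 mol.
Q = n(e⁻)·F = 4.028 × 96485 = 388700 C.
t = Q/I = 388700 / 24.30 A = 15990 s = 267 min.

267 min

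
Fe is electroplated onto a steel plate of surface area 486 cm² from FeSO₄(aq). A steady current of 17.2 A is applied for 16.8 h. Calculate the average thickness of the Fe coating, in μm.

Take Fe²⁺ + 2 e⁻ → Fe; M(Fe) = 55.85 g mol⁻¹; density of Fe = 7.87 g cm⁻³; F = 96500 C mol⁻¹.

Q = I·t = 17.20 × 60480 = 1040000 C; n(e⁻) = 10.78 mol.
n(Fe) = n(e⁻)/2 = 5.390 mol, so m = 5.390 × 55.85 = 301.0 g.
Volume = m/ρ = 301.0 / 7.87 = 38.25 cm³.
Thickness = V/A = 38.25 / 486 = 0.0787 cm = 787 μm.

787 μm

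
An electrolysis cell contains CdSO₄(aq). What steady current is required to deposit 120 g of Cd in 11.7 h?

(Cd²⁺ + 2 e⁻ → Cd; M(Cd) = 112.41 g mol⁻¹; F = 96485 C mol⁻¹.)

4.89 A

n(Cd) = 120 / 112.41 = 1.068 mol.
n(e⁻) = 2 × 1.068 = 2.135 mol.
Q = n(e⁻)·F = 2.135 × 96485 = 206000 C.
I = Q/t = 206000 / 42120 s = 4.89 A.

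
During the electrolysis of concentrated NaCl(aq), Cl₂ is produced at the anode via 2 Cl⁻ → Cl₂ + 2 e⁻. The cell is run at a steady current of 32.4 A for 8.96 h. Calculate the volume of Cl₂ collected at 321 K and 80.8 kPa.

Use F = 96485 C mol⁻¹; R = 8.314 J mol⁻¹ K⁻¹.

179 L

Q = I·t = 32.40 A × 32256 s = 1045000 C.
n(e⁻) = Q/F = 1045000 / 96485 = 10.83 mol.
2 electrons are transferred per Cl₂ molecule, so n(Cl₂) = 10.83 / 2 = 5.416 mol.
V = nRT/P = (5.416 × 8.314 × 321) / (80.8 × 10³ Pa) = 0.179 m³ = 179 L.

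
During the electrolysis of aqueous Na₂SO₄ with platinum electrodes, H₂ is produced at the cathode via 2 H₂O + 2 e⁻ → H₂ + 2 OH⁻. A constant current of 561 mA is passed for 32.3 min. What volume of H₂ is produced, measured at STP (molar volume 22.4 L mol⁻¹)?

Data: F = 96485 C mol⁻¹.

0.126 L

Q = I·t = 0.5610 A × 1938.0 s = 1087 C.
n(e⁻) = Q/F = 1087 / 96485 = 0.01127 mol.
2 electrons are transferred per H₂ molecule, so n(H₂) = 0.01127 / 2 = 0.005634 mol.
V = n × V_m = 0.005634 × 22.4 = 0.126 L.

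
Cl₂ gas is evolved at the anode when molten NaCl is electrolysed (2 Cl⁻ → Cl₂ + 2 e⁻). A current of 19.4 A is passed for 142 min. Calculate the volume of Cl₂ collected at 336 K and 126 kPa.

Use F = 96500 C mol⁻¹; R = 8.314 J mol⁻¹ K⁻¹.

19.0 L

Q = I·t = 19.40 A × 8520.0 s = 165300 C.
n(e⁻) = Q/F = 165300 / 96500 = 1.713 mol.
2 electrons are transferred per Cl₂ molecule, so n(Cl₂) = 1.713 / 2 = 0.8564 mol.
V = nRT/P = (0.8564 × 8.314 × 336) / (126 × 10³ Pa) = 0.0190 m³ = 19.0 L.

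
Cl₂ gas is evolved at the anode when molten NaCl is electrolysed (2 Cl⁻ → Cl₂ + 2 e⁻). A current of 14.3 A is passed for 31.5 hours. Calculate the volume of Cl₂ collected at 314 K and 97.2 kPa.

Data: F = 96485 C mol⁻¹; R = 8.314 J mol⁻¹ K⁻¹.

226 L

Q = I·t = 14.30 A × 113400 s = 1622000 C.
n(e⁻) = Q/F = 1622000 / 96485 = 16.81 mol.
2 electrons are transferred per Cl₂ molecule, so n(Cl₂) = 16.81 / 2 = 8.403 mol.
V = nRT/P = (8.403 × 8.314 × 314) / (97.2 × 10³ Pa) = 0.226 m³ = 226 L.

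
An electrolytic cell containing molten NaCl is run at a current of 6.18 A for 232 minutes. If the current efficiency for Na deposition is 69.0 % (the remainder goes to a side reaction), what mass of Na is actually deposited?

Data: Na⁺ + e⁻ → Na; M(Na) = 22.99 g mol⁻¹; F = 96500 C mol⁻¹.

Q = I·t = 6.180 × 13920 = 86030 C.
n(e⁻) = 86030/96500 = 0.8915 mol; theoretically n(Na) = 0.8915/1 = 0.8915 mol, m_theo = 20.49 g.
At 69.0 % efficiency, m_actual = 0.690 × 20.49 = 14.1 g.

14.1 g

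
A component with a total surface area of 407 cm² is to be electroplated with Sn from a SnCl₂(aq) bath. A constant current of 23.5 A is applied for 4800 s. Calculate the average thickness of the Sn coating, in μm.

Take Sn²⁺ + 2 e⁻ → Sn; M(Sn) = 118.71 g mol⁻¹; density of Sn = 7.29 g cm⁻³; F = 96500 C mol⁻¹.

234 μm

Q = I·t = 23.50 × 4800.0 = 112800 C; n(e⁻) = 1.169 mol.
n(Sn) = n(e⁻)/2 = 0.5845 mol, so m = 0.5845 × 118.71 = 69.38 g.
Volume = m/ρ = 69.38 / 7.29 = 9.517 cm³.
Thickness = V/A = 9.517 / 407 = 0.0234 cm = 234 μm.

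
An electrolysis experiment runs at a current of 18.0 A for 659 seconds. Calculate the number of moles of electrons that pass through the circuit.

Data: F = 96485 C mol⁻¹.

Q = I·t = 18.00 A × 659.00 s = 11860 C.
n(e⁻) = Q/F = 11860 / 96485 = 0.123 mol.

0.123 mol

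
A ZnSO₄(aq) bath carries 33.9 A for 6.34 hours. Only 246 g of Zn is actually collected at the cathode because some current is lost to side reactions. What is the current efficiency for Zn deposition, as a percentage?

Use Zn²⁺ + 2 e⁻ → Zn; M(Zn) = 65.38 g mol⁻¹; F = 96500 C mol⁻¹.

Q = I·t = 33.90 × 22824 = 773700 C; n(e⁻) = 773700/96500 = 8.018 mol.
Theoretical n(Zn) = n(e⁻)/2 = 4.009 mol, i.e. m_theo = 4.009 × 65.38 = 262.1 g.
Efficiency = m_actual / m_theo = 246 / 262.1 = 93.9 %.

93.9 %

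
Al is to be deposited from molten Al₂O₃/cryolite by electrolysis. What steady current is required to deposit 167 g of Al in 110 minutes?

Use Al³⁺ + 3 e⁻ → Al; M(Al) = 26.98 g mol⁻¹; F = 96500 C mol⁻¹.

n(Al) = 167 / 26.98 = 6.190 mol.
n(e⁻) = 3 × 6.190 = 18.57 mol.
Q = n(e⁻)·F = 18.57 × 96500 = 1792000 C.
I = Q/t = 1792000 / 6600.0 s = 272 A.

272 A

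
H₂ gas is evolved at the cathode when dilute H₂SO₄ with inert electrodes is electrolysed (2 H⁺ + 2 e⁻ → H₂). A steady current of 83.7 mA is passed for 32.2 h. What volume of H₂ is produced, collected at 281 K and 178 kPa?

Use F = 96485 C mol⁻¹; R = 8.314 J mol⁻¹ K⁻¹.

Q = I·t = 0.08370 A × 115920 s = 9703 C.
n(e⁻) = Q/F = 9703 / 96485 = 0.1006 mol.
2 electrons are transferred per H₂ molecule, so n(H₂) = 0.1006 / 2 = 0.05028 mol.
V = nRT/P = (0.05028 × 8.314 × 281) / (178 × 10³ Pa) = 6.60 × 10⁻⁴ m³ = 0.660 L.

0.660 L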